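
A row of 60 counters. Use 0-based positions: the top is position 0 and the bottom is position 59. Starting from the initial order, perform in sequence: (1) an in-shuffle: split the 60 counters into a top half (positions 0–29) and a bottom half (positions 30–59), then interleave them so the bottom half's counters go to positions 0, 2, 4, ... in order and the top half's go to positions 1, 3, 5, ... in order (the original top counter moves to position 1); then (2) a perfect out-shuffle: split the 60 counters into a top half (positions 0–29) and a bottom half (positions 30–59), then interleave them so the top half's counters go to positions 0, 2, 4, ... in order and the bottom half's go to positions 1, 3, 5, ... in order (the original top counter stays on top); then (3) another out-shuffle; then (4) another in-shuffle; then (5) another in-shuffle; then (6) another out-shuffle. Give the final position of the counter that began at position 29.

53

Track the counter from position 29 forward through each operation:
  after op 1 (in-shuffle): 29 → 59
  after op 2 (out-shuffle): 59 → 59
  after op 3 (out-shuffle): 59 → 59
  after op 4 (in-shuffle): 59 → 58
  after op 5 (in-shuffle): 58 → 56
  after op 6 (out-shuffle): 56 → 53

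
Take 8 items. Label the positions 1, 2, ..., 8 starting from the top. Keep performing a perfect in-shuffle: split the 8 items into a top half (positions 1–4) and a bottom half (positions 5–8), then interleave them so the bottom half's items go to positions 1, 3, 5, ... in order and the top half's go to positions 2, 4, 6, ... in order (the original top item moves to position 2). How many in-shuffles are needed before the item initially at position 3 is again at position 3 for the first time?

Follow position 3 under repeated in-shuffles:
3 → 6 → 3
It first returns after 2 in-shuffles.

2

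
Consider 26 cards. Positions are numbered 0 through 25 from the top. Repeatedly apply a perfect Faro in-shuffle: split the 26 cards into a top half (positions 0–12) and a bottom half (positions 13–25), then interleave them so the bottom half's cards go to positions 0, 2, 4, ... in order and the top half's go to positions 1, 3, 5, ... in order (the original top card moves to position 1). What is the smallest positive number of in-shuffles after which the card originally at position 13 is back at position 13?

18

Follow position 13 under repeated in-shuffles:
13 → 0 → 1 → 3 → 7 → 15 → 4 → 9 → 19 → 12 → 25 → 24 → 22 → 18 → 10 → 21 → 16 → 6 → 13
It first returns after 18 in-shuffles.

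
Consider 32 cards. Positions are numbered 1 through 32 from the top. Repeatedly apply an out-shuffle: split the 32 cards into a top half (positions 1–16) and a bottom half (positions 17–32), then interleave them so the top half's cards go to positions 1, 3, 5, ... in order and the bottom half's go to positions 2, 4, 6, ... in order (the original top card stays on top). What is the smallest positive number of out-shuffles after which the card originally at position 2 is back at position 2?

Follow position 2 under repeated out-shuffles:
2 → 3 → 5 → 9 → 17 → 2
It first returns after 5 out-shuffles.

5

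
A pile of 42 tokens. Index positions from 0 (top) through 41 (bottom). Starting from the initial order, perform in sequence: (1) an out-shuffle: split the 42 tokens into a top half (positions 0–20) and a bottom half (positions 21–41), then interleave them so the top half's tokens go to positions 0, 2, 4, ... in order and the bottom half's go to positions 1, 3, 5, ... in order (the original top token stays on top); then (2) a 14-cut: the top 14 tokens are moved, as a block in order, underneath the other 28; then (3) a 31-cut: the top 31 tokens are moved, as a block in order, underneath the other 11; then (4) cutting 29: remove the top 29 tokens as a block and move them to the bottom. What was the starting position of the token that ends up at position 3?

Undo the operations in reverse order, starting from position 3:
  undo op 4 (cut 29): 3 ← 32
  undo op 3 (cut 31): 32 ← 21
  undo op 2 (cut 14): 21 ← 35
  undo op 1 (out-shuffle, from bottom half): 35 ← 38
So the token at position 3 came from original position 38.

38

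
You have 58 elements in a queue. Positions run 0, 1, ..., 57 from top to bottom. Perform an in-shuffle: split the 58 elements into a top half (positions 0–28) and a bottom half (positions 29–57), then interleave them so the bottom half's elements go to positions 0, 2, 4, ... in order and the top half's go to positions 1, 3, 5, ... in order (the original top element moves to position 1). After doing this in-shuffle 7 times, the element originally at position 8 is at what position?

Track the element's position through each in-shuffle:
8 → 17 → 35 → 12 → 25 → 51 → 44 → 30

30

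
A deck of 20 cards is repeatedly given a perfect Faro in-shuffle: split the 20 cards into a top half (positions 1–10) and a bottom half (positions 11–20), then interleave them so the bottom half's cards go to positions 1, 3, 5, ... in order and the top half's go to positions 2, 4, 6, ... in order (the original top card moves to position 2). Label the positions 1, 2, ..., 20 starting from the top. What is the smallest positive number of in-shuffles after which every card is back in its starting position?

6

The in-shuffle permutes the 20 positions with cycle lengths [2, 3, 3, 6, 6].
Every card is home exactly when every cycle has completed a whole number of laps, i.e. after lcm(2, 3, 6) = 6 in-shuffles.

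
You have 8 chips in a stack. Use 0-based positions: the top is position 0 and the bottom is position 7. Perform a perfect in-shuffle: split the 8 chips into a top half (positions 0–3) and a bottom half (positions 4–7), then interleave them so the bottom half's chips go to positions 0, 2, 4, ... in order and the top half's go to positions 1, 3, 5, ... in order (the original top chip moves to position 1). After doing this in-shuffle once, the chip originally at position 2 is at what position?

5

Track the chip's position through each in-shuffle:
2 → 5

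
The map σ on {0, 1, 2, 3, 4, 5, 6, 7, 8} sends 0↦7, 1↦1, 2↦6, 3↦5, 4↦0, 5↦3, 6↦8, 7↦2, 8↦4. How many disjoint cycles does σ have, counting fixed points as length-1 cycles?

3

Cycle decomposition: (0 7 2 6 8 4) (1) (3 5).
3 cycles.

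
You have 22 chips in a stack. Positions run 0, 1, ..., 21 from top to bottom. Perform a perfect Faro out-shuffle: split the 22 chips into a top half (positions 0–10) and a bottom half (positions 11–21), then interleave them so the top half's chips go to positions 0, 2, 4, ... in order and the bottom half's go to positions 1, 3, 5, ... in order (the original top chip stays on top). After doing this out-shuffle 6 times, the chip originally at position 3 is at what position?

3

Track the chip's position through each out-shuffle:
3 → 6 → 12 → 3 → 6 → 12 → 3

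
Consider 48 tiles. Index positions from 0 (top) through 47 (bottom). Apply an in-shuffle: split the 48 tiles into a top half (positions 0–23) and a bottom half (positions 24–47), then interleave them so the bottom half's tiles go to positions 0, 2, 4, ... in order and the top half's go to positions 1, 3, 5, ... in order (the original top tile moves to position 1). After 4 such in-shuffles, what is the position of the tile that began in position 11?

44

Track the tile's position through each in-shuffle:
11 → 23 → 47 → 46 → 44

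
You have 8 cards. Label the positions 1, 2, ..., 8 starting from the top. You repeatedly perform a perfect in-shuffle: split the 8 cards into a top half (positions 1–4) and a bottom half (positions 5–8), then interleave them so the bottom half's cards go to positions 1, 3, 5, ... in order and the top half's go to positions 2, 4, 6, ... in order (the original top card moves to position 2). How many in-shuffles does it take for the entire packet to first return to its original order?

The in-shuffle permutes the 8 positions with cycle lengths [2, 6].
Every card is home exactly when every cycle has completed a whole number of laps, i.e. after lcm(2, 6) = 6 in-shuffles.

6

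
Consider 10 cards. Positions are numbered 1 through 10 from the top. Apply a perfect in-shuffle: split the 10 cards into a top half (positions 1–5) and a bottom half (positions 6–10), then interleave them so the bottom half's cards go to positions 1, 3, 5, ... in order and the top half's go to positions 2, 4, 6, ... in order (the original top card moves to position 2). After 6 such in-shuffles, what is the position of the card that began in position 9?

4

Track the card's position through each in-shuffle:
9 → 7 → 3 → 6 → 1 → 2 → 4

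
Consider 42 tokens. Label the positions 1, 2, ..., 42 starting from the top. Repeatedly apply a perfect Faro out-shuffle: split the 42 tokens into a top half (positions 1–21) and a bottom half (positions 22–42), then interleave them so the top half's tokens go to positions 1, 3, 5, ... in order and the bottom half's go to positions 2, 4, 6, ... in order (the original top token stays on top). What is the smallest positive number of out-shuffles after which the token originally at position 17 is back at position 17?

20

Follow position 17 under repeated out-shuffles:
17 → 33 → 24 → 6 → 11 → 21 → 41 → 40 → 38 → 34 → 26 → 10 → 19 → 37 → 32 → 22 → 2 → 3 → 5 → 9 → 17
It first returns after 20 out-shuffles.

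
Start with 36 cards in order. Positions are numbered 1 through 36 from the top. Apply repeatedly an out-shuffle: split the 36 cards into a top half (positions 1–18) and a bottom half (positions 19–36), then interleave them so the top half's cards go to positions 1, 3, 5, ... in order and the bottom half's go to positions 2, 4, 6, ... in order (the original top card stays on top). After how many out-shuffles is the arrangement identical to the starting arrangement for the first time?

12

The out-shuffle permutes the 36 positions with cycle lengths [1, 1, 3, 3, 4, 12, 12].
Every card is home exactly when every cycle has completed a whole number of laps, i.e. after lcm(1, 3, 4, 12) = 12 out-shuffles.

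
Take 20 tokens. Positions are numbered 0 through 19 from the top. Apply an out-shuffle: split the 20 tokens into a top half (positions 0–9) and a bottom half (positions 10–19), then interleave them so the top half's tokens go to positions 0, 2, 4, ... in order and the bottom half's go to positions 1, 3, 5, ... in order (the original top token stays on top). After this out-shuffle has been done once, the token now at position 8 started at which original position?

Work backwards from position 8, undoing one out-shuffle at a time:
8 ← 4
So the token now at position 8 started at position 4.

4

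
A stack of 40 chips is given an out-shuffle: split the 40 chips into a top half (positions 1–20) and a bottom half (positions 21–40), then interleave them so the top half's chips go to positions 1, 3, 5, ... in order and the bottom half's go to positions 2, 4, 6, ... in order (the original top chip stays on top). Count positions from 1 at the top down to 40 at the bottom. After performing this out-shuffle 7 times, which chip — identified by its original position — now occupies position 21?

17

Work backwards from position 21, undoing one out-shuffle at a time:
21 ← 11 ← 6 ← 23 ← 12 ← 26 ← 33 ← 17
So the chip now at position 21 started at position 17.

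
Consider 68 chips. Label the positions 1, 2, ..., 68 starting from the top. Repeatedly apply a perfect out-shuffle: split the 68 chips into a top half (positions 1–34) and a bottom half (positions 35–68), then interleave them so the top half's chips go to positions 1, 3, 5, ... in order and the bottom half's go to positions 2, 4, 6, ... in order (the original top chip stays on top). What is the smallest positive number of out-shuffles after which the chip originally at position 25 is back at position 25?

Follow position 25 under repeated out-shuffles:
25 → 49 → 30 → 59 → 50 → 32 → 63 → 58 → ... → 25 (length 66)
It first returns after 66 out-shuffles.

66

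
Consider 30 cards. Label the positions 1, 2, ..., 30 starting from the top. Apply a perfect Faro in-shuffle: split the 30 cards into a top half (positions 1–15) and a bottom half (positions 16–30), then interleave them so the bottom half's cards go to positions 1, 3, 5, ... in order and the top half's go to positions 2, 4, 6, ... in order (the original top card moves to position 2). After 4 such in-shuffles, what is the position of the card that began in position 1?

16

Track the card's position through each in-shuffle:
1 → 2 → 4 → 8 → 16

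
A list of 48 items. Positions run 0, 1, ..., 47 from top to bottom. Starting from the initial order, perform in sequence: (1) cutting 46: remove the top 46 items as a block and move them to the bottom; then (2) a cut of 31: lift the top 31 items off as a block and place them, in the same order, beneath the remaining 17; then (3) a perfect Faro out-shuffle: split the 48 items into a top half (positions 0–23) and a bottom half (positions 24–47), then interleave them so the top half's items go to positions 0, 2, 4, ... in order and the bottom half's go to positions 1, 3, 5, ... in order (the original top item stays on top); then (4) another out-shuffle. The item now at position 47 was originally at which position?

28

Undo the operations in reverse order, starting from position 47:
  undo op 4 (out-shuffle, from bottom half): 47 ← 47
  undo op 3 (out-shuffle, from bottom half): 47 ← 47
  undo op 2 (cut 31): 47 ← 30
  undo op 1 (cut 46): 30 ← 28
So the item at position 47 came from original position 28.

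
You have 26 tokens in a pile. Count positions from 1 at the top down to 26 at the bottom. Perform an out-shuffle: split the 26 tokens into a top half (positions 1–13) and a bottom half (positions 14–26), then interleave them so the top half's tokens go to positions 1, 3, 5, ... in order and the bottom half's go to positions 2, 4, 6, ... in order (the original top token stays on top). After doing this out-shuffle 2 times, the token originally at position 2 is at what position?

5

Track the token's position through each out-shuffle:
2 → 3 → 5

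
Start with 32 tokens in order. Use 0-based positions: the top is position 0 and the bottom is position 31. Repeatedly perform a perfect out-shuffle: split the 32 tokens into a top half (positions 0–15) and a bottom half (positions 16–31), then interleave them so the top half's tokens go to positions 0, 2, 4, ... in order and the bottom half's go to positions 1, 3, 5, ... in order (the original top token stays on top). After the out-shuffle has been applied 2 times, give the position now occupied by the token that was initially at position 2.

8

Track the token's position through each out-shuffle:
2 → 4 → 8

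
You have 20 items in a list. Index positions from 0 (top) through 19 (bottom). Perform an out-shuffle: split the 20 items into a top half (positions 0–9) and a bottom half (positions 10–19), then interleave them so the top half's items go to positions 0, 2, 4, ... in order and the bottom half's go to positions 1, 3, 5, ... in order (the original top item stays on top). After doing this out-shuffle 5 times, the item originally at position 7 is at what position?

15

Track the item's position through each out-shuffle:
7 → 14 → 9 → 18 → 17 → 15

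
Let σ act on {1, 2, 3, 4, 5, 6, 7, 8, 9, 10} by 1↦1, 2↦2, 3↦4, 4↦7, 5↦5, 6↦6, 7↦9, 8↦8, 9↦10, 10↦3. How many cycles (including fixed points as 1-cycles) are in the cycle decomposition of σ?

Cycle decomposition: (1) (2) (3 4 7 9 10) (5) (6) (8).
6 cycles.

6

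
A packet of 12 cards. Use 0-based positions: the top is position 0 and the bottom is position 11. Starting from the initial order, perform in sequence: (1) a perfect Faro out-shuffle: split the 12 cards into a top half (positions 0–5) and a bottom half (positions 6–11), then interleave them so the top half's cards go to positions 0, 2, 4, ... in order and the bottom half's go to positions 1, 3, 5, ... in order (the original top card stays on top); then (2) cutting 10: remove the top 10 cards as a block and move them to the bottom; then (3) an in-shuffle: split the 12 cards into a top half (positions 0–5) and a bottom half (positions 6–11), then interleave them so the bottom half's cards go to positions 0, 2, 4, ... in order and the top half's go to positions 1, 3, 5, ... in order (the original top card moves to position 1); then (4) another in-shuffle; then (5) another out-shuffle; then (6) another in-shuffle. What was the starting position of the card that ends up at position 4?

4

Undo the operations in reverse order, starting from position 4:
  undo op 6 (in-shuffle, from bottom half): 4 ← 8
  undo op 5 (out-shuffle, from top half): 8 ← 4
  undo op 4 (in-shuffle, from bottom half): 4 ← 8
  undo op 3 (in-shuffle, from bottom half): 8 ← 10
  undo op 2 (cut 10): 10 ← 8
  undo op 1 (out-shuffle, from top half): 8 ← 4
So the card at position 4 came from original position 4.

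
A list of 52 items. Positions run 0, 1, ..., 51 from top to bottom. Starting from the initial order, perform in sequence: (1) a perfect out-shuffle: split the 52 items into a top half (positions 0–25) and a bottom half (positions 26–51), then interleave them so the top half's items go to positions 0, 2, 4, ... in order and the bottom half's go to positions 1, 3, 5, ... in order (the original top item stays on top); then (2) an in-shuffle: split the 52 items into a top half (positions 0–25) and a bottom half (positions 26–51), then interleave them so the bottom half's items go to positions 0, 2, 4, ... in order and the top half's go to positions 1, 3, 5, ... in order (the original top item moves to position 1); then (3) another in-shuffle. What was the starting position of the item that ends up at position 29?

42

Undo the operations in reverse order, starting from position 29:
  undo op 3 (in-shuffle, from top half): 29 ← 14
  undo op 2 (in-shuffle, from bottom half): 14 ← 33
  undo op 1 (out-shuffle, from bottom half): 33 ← 42
So the item at position 29 came from original position 42.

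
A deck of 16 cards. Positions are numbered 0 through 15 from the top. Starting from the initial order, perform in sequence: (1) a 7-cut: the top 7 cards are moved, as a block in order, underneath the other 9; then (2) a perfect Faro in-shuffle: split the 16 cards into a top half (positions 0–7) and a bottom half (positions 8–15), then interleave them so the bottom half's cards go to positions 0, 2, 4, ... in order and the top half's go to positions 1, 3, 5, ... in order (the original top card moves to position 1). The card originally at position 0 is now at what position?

2

Track the card from position 0 forward through each operation:
  after op 1 (cut 7): 0 → 9
  after op 2 (in-shuffle): 9 → 2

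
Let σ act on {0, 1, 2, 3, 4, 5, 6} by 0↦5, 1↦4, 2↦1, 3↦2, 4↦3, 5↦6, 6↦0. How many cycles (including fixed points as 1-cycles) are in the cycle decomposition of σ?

Cycle decomposition: (0 5 6) (1 4 3 2).
2 cycles.

2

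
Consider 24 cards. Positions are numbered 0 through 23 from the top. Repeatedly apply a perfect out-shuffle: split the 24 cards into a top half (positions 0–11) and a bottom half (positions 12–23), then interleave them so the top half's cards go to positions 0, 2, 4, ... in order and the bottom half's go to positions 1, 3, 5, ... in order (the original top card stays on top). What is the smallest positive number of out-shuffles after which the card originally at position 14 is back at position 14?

Follow position 14 under repeated out-shuffles:
14 → 5 → 10 → 20 → 17 → 11 → 22 → 21 → 19 → 15 → 7 → 14
It first returns after 11 out-shuffles.

11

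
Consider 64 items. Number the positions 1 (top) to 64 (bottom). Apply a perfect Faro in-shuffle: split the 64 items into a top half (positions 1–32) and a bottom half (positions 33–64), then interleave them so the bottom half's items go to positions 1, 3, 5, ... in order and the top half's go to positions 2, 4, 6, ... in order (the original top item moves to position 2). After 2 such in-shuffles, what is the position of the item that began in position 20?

Track the item's position through each in-shuffle:
20 → 40 → 15

15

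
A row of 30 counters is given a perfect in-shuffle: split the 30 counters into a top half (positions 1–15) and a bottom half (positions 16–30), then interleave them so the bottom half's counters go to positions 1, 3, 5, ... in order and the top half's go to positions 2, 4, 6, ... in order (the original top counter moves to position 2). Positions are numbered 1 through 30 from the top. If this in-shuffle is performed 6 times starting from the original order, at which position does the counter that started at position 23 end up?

15

Track the counter's position through each in-shuffle:
23 → 15 → 30 → 29 → 27 → 23 → 15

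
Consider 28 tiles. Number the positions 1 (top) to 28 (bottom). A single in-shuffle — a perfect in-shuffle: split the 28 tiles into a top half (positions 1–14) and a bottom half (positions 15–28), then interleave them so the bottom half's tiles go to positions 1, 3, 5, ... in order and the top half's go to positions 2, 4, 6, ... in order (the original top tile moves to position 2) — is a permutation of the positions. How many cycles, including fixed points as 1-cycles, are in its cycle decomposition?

Trace each unvisited position around until it returns:
(1 2 4 8 16 3 ... len 28)
1 cycle in total.

1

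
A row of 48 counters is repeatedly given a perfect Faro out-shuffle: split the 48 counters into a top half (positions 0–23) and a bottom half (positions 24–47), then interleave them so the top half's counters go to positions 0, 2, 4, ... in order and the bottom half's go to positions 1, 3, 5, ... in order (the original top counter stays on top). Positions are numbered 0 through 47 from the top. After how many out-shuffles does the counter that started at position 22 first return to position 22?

Follow position 22 under repeated out-shuffles:
22 → 44 → 41 → 35 → 23 → 46 → 45 → 43 → ... → 22 (length 23)
It first returns after 23 out-shuffles.

23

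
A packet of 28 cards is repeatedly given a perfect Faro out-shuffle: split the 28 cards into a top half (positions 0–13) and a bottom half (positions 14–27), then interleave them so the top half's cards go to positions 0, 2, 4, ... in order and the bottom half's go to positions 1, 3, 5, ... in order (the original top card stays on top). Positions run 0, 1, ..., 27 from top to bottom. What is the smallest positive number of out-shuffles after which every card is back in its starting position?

The out-shuffle permutes the 28 positions with cycle lengths [1, 1, 2, 6, 18].
Every card is home exactly when every cycle has completed a whole number of laps, i.e. after lcm(1, 2, 6, 18) = 18 out-shuffles.

18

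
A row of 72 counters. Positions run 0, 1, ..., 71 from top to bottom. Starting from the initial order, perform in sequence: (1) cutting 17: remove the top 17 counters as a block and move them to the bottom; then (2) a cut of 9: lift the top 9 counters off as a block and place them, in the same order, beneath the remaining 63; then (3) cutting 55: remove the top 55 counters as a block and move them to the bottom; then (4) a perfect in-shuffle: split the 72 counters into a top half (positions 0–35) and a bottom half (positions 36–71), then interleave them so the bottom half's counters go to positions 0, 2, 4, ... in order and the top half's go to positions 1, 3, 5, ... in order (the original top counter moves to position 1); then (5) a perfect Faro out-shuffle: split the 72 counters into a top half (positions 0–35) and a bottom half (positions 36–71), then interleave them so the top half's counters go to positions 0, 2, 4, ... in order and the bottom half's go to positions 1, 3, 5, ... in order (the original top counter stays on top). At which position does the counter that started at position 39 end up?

51

Track the counter from position 39 forward through each operation:
  after op 1 (cut 17): 39 → 22
  after op 2 (cut 9): 22 → 13
  after op 3 (cut 55): 13 → 30
  after op 4 (in-shuffle): 30 → 61
  after op 5 (out-shuffle): 61 → 51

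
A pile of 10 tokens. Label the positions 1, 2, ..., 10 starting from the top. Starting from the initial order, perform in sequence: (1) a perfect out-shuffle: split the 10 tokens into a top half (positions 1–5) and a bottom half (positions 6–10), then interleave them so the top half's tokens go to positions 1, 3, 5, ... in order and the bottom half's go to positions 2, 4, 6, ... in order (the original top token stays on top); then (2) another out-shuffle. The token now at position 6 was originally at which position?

Undo the operations in reverse order, starting from position 6:
  undo op 2 (out-shuffle, from bottom half): 6 ← 8
  undo op 1 (out-shuffle, from bottom half): 8 ← 9
So the token at position 6 came from original position 9.

9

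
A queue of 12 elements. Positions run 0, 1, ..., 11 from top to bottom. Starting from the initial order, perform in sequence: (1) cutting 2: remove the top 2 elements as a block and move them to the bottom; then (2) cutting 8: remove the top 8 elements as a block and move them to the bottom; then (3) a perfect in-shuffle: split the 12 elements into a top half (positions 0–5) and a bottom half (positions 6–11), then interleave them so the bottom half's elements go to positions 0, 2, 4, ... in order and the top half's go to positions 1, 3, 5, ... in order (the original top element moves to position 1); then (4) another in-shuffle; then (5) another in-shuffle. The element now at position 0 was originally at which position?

Undo the operations in reverse order, starting from position 0:
  undo op 5 (in-shuffle, from bottom half): 0 ← 6
  undo op 4 (in-shuffle, from bottom half): 6 ← 9
  undo op 3 (in-shuffle, from top half): 9 ← 4
  undo op 2 (cut 8): 4 ← 0
  undo op 1 (cut 2): 0 ← 2
So the element at position 0 came from original position 2.

2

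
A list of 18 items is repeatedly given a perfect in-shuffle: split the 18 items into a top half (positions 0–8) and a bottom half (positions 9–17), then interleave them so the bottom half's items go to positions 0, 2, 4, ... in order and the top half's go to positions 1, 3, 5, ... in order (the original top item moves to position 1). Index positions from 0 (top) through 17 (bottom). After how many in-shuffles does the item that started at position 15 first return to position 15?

Follow position 15 under repeated in-shuffles:
15 → 12 → 6 → 13 → 8 → 17 → 16 → 14 → 10 → 2 → 5 → 11 → 4 → 9 → 0 → 1 → 3 → 7 → 15
It first returns after 18 in-shuffles.

18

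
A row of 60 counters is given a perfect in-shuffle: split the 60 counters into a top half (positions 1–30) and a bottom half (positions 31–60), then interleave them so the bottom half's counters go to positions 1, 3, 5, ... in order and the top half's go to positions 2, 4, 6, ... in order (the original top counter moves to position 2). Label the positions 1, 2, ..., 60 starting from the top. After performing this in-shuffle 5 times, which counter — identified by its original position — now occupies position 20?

Work backwards from position 20, undoing one in-shuffle at a time:
20 ← 10 ← 5 ← 33 ← 47 ← 54
So the counter now at position 20 started at position 54.

54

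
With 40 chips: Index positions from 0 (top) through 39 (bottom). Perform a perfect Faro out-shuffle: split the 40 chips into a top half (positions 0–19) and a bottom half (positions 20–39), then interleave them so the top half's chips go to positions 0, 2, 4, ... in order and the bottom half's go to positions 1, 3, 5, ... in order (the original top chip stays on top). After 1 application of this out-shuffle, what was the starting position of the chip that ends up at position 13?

Work backwards from position 13, undoing one out-shuffle at a time:
13 ← 26
So the chip now at position 13 started at position 26.

26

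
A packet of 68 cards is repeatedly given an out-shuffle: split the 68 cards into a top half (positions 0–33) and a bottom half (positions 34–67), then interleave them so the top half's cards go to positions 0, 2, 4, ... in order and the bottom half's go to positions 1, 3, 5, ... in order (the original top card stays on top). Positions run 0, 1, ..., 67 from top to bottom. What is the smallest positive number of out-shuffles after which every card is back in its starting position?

66

The out-shuffle permutes the 68 positions with cycle lengths [1, 1, 66].
Every card is home exactly when every cycle has completed a whole number of laps, i.e. after lcm(1, 66) = 66 out-shuffles.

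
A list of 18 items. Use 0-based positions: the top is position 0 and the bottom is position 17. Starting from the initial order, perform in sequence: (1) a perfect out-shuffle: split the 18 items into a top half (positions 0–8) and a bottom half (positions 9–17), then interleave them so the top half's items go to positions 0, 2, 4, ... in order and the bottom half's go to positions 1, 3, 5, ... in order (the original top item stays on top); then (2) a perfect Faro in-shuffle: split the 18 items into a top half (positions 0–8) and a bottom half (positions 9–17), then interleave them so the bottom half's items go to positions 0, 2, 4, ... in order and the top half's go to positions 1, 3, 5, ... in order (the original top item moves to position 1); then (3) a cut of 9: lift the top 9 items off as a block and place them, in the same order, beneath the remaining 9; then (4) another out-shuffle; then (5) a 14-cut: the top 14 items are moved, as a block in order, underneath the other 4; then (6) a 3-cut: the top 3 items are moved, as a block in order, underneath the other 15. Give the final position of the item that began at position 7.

Track the item from position 7 forward through each operation:
  after op 1 (out-shuffle): 7 → 14
  after op 2 (in-shuffle): 14 → 10
  after op 3 (cut 9): 10 → 1
  after op 4 (out-shuffle): 1 → 2
  after op 5 (cut 14): 2 → 6
  after op 6 (cut 3): 6 → 3

3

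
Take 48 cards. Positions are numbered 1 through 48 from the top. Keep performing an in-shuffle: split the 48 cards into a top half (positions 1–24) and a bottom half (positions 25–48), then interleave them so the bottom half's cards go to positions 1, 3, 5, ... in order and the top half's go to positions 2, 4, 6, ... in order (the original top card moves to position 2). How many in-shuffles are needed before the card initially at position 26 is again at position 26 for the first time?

21

Follow position 26 under repeated in-shuffles:
26 → 3 → 6 → 12 → 24 → 48 → 47 → 45 → ... → 26 (length 21)
It first returns after 21 in-shuffles.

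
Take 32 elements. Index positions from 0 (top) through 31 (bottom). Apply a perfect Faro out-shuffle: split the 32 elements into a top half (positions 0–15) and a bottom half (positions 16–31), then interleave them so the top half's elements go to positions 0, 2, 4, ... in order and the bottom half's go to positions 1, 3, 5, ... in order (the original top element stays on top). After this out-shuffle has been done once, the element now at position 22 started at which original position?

Work backwards from position 22, undoing one out-shuffle at a time:
22 ← 11
So the element now at position 22 started at position 11.

11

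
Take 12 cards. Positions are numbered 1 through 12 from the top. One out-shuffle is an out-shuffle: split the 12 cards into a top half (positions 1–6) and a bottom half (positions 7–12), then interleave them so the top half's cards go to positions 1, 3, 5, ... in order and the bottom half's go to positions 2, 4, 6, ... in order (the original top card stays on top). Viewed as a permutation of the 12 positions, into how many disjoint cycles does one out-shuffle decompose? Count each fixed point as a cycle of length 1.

3

Trace each unvisited position around until it returns:
(1) (2 3 5 9 6 11 10 8 4 7) (12)
3 cycles in total.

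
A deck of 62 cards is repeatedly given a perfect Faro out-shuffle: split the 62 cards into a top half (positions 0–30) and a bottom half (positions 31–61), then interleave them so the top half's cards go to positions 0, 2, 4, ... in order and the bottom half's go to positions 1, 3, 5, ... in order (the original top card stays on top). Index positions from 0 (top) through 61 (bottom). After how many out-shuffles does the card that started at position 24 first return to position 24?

60

Follow position 24 under repeated out-shuffles:
24 → 48 → 35 → 9 → 18 → 36 → 11 → 22 → ... → 24 (length 60)
It first returns after 60 out-shuffles.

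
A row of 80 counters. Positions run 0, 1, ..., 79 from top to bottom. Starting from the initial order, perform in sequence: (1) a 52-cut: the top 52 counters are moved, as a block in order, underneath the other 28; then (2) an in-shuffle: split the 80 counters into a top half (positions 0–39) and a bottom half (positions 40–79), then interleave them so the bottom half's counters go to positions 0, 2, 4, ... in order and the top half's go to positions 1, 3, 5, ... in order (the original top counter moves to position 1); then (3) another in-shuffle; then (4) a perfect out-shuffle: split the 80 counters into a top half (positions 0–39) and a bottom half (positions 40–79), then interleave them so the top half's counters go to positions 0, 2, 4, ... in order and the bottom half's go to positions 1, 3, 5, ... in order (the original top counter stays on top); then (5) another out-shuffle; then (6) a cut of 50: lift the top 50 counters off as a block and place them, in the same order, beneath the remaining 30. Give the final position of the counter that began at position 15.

2

Track the counter from position 15 forward through each operation:
  after op 1 (cut 52): 15 → 43
  after op 2 (in-shuffle): 43 → 6
  after op 3 (in-shuffle): 6 → 13
  after op 4 (out-shuffle): 13 → 26
  after op 5 (out-shuffle): 26 → 52
  after op 6 (cut 50): 52 → 2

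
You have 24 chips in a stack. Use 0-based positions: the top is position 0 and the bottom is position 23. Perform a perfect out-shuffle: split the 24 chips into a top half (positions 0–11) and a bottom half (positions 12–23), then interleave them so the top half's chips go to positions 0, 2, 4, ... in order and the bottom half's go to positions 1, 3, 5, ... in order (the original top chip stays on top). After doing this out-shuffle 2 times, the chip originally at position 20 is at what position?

Track the chip's position through each out-shuffle:
20 → 17 → 11

11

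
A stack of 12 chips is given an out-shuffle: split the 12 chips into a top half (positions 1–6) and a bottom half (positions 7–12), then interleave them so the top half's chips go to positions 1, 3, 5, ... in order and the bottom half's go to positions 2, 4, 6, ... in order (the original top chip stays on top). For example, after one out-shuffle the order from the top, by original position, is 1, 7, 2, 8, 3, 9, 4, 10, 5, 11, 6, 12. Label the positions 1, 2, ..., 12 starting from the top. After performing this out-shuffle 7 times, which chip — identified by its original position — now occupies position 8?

2

Work backwards from position 8, undoing one out-shuffle at a time:
8 ← 10 ← 11 ← 6 ← 9 ← 5 ← 3 ← 2
So the chip now at position 8 started at position 2.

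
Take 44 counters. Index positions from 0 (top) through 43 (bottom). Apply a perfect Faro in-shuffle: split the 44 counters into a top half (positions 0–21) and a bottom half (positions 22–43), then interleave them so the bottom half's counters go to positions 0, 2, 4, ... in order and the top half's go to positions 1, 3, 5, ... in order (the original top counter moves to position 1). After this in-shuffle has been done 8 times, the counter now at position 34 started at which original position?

19

Work backwards from position 34, undoing one in-shuffle at a time:
34 ← 39 ← 19 ← 9 ← 4 ← 24 ← 34 ← 39 ← 19
So the counter now at position 34 started at position 19.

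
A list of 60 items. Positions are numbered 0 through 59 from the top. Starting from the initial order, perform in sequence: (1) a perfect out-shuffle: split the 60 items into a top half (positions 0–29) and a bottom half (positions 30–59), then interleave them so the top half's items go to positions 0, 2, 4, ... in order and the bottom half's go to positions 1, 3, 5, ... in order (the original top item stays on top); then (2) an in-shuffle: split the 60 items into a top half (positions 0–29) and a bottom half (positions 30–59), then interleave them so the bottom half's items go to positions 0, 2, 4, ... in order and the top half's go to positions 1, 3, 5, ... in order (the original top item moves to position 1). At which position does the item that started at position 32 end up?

11

Track the item from position 32 forward through each operation:
  after op 1 (out-shuffle): 32 → 5
  after op 2 (in-shuffle): 5 → 11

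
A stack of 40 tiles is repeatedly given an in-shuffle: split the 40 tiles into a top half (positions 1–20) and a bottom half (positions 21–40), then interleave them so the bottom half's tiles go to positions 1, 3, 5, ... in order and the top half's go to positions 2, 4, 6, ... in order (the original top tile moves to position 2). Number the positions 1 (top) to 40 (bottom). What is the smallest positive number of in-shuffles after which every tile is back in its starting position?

20

The in-shuffle permutes the 40 positions with cycle lengths [20, 20].
Every tile is home exactly when every cycle has completed a whole number of laps, i.e. after lcm(20) = 20 in-shuffles.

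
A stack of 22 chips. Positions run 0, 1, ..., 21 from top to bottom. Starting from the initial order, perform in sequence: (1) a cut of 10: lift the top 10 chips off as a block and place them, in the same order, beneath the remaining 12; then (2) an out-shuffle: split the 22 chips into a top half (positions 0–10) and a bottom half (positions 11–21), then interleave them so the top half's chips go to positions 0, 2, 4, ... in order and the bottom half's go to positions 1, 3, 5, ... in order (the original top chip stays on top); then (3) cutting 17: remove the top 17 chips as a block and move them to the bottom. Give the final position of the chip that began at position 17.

Track the chip from position 17 forward through each operation:
  after op 1 (cut 10): 17 → 7
  after op 2 (out-shuffle): 7 → 14
  after op 3 (cut 17): 14 → 19

19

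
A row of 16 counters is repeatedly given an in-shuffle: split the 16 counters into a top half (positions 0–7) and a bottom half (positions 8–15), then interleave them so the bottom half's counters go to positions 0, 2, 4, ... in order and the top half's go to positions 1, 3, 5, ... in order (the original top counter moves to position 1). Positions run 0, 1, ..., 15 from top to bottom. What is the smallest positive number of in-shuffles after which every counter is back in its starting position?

8

The in-shuffle permutes the 16 positions with cycle lengths [8, 8].
Every counter is home exactly when every cycle has completed a whole number of laps, i.e. after lcm(8) = 8 in-shuffles.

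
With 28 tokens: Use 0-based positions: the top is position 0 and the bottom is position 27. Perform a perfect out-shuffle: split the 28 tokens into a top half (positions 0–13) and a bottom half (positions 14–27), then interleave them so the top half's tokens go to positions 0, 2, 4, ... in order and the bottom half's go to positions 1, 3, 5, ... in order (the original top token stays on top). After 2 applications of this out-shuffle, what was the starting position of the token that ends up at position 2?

14

Work backwards from position 2, undoing one out-shuffle at a time:
2 ← 1 ← 14
So the token now at position 2 started at position 14.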